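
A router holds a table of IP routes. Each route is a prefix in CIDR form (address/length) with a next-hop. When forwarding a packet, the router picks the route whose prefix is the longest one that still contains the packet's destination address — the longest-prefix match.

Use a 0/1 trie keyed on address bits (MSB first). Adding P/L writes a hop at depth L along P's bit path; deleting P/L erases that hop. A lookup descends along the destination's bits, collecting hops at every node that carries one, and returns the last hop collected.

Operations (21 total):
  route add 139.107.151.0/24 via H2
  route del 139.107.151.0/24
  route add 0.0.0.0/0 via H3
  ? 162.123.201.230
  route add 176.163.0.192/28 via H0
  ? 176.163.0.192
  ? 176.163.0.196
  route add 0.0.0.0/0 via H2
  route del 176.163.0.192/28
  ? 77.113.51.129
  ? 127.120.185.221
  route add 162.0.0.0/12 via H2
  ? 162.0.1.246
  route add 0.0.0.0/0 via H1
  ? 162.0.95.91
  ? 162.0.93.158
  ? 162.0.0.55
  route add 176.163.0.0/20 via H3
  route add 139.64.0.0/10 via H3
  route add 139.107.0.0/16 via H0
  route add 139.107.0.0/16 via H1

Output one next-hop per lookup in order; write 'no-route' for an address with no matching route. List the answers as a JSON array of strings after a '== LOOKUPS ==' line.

Process each operation:
  + 139.107.151.0/24 (H2) depth=24
  del 139.107.151.0/24 (clear depth 24)
  + 0.0.0.0/0 (H3) depth=0
  Q 162.123.201.230: descend 10 ; hops seen [H3] ; pick H3
  + 176.163.0.192/28 (H0) depth=28
  Q 176.163.0.192: descend 1011000010100011000000001100 ; hops seen [H3,H0] ; pick H0
  Q 176.163.0.196: descend 1011000010100011000000001100 ; hops seen [H3,H0] ; pick H0
  + 0.0.0.0/0 (H2) depth=0
  del 176.163.0.192/28 (clear depth 28)
  Q 77.113.51.129: descend ε ; hops seen [H2] ; pick H2
  Q 127.120.185.221: descend ε ; hops seen [H2] ; pick H2
  + 162.0.0.0/12 (H2) depth=12
  Q 162.0.1.246: descend 101000100000 ; hops seen [H2,H2] ; pick H2
  + 0.0.0.0/0 (H1) depth=0
  Q 162.0.95.91: descend 101000100000 ; hops seen [H1,H2] ; pick H2
  Q 162.0.93.158: descend 101000100000 ; hops seen [H1,H2] ; pick H2
  Q 162.0.0.55: descend 101000100000 ; hops seen [H1,H2] ; pick H2
  + 176.163.0.0/20 (H3) depth=20
  + 139.64.0.0/10 (H3) depth=10
  + 139.107.0.0/16 (H0) depth=16
  + 139.107.0.0/16 (H1) depth=16

== LOOKUPS ==
["H3","H0","H0","H2","H2","H2","H2","H2","H2"]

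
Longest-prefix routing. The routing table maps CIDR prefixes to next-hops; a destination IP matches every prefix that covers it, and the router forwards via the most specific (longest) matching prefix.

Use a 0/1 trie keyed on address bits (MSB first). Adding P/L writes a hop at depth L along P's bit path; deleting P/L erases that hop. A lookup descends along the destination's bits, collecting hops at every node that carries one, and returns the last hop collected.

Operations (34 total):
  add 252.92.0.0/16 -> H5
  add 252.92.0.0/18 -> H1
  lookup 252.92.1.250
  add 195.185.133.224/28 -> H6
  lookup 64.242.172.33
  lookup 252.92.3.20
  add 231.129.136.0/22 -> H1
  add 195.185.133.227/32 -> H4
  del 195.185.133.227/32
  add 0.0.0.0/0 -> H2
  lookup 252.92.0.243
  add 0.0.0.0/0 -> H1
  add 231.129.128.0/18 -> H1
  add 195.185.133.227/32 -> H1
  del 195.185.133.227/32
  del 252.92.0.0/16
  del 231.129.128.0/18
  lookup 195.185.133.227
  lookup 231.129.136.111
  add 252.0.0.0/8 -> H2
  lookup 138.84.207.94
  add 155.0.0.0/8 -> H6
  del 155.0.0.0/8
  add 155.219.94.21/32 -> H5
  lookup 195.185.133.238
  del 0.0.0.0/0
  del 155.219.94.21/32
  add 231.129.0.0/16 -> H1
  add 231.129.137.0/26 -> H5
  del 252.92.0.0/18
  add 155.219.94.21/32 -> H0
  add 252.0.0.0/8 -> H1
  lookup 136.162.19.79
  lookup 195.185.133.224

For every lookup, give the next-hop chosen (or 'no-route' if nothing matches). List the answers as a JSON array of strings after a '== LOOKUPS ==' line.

Apply in order:
  + 252.92.0.0/16 (H5) depth=16
  + 252.92.0.0/18 (H1) depth=18
  Q 252.92.1.250: descend 111111000101110000 ; hops seen [H5,H1] ; pick H1
  + 195.185.133.224/28 (H6) depth=28
  Q 64.242.172.33: descend ε ; hops seen [∅] ; pick no-route
  Q 252.92.3.20: descend 111111000101110000 ; hops seen [H5,H1] ; pick H1
  + 231.129.136.0/22 (H1) depth=22
  + 195.185.133.227/32 (H4) depth=32
  del 195.185.133.227/32 (clear depth 32)
  + 0.0.0.0/0 (H2) depth=0
  Q 252.92.0.243: descend 111111000101110000 ; hops seen [H2,H5,H1] ; pick H1
  + 0.0.0.0/0 (H1) depth=0
  + 231.129.128.0/18 (H1) depth=18
  + 195.185.133.227/32 (H1) depth=32
  del 195.185.133.227/32 (clear depth 32)
  del 252.92.0.0/16 (clear depth 16)
  del 231.129.128.0/18 (clear depth 18)
  Q 195.185.133.227: descend 11000011101110011000010111100011 ; hops seen [H1,H6] ; pick H6
  Q 231.129.136.111: descend 1110011110000001100010 ; hops seen [H1,H1] ; pick H1
  + 252.0.0.0/8 (H2) depth=8
  Q 138.84.207.94: descend 1 ; hops seen [H1] ; pick H1
  + 155.0.0.0/8 (H6) depth=8
  del 155.0.0.0/8 (clear depth 8)
  + 155.219.94.21/32 (H5) depth=32
  Q 195.185.133.238: descend 1100001110111001100001011110 ; hops seen [H1,H6] ; pick H6
  del 0.0.0.0/0 (clear depth 0)
  del 155.219.94.21/32 (clear depth 32)
  + 231.129.0.0/16 (H1) depth=16
  + 231.129.137.0/26 (H5) depth=26
  del 252.92.0.0/18 (clear depth 18)
  + 155.219.94.21/32 (H0) depth=32
  + 252.0.0.0/8 (H1) depth=8
  Q 136.162.19.79: descend 100 ; hops seen [∅] ; pick no-route
  Q 195.185.133.224: descend 110000111011100110000101111000 ; hops seen [H6] ; pick H6

== LOOKUPS ==
["H1","no-route","H1","H1","H6","H1","H1","H6","no-route","H6"]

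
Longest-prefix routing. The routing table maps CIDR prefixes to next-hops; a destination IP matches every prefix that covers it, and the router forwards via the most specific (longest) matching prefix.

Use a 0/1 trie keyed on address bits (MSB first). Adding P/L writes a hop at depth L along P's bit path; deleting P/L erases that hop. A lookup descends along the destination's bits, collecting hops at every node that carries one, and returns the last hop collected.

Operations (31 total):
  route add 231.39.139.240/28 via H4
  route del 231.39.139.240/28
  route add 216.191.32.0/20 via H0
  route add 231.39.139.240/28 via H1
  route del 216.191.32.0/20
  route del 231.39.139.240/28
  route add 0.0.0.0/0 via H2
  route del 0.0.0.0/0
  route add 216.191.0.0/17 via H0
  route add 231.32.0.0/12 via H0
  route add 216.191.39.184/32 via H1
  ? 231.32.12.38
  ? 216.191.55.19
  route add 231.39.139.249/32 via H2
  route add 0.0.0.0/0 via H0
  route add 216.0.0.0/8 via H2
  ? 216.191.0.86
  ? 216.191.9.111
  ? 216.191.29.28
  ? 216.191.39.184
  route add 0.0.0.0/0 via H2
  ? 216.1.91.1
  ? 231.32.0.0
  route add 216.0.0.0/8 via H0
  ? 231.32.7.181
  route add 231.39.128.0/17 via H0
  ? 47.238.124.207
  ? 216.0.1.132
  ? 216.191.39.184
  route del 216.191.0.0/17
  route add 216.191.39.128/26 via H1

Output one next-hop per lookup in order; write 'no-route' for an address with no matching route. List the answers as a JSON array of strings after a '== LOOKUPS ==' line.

Trace:
  + 231.39.139.240/28 (H4) depth=28
  - 231.39.139.240/28 clear@28
  + 216.191.32.0/20 (H0) depth=20
  + 231.39.139.240/28 (H1) depth=28
  - 216.191.32.0/20 clear@20
  - 231.39.139.240/28 clear@28
  + 0.0.0.0/0 (H2) depth=0
  - 0.0.0.0/0 clear@0
  + 216.191.0.0/17 (H0) depth=17
  + 231.32.0.0/12 (H0) depth=12
  + 216.191.39.184/32 (H1) depth=32
  lookup 231.32.12.38: bits 1110011100100 walk d0:-→d1:-→d2:-→d3:-→d4:-→d5:-→d6:-→d7:-→d8:-→d9:-→d10:-→d11:-→d12:H0→d13:- -> H0
  lookup 216.191.55.19: bits 1101100010111111001 walk d0:-→d1:-→d2:-→d3:-→d4:-→d5:-→d6:-→d7:-→d8:-→d9:-→d10:-→d11:-→d12:-→d13:-→d14:-→d15:-→d16:-→d17:H0→d18:-→d19:- -> H0
  + 231.39.139.249/32 (H2) depth=32
  + 0.0.0.0/0 (H0) depth=0
  + 216.0.0.0/8 (H2) depth=8
  lookup 216.191.0.86: bits 110110001011111100 walk d0:H0→d1:-→d2:-→d3:-→d4:-→d5:-→d6:-→d7:-→d8:H2→d9:-→d10:-→d11:-→d12:-→d13:-→d14:-→d15:-→d16:-→d17:H0→d18:- -> H0
  lookup 216.191.9.111: bits 110110001011111100 walk d0:H0→d1:-→d2:-→d3:-→d4:-→d5:-→d6:-→d7:-→d8:H2→d9:-→d10:-→d11:-→d12:-→d13:-→d14:-→d15:-→d16:-→d17:H0→d18:- -> H0
  lookup 216.191.29.28: bits 110110001011111100 walk d0:H0→d1:-→d2:-→d3:-→d4:-→d5:-→d6:-→d7:-→d8:H2→d9:-→d10:-→d11:-→d12:-→d13:-→d14:-→d15:-→d16:-→d17:H0→d18:- -> H0
  lookup 216.191.39.184: bits 11011000101111110010011110111000 walk d0:H0→d1:-→d2:-→d3:-→d4:-→d5:-→d6:-→d7:-→d8:H2→d9:-→d10:-→d11:-→d12:-→d13:-→d14:-→d15:-→d16:-→d17:H0→d18:-→d19:-→d20:-→d21:-→d22:-→d23:-→d24:-→d25:-→d26:-→d27:-→d28:-→d29:-→d30:-→d31:-→d32:H1 -> H1
  + 0.0.0.0/0 (H2) depth=0
  lookup 216.1.91.1: bits 11011000 walk d0:H2→d1:-→d2:-→d3:-→d4:-→d5:-→d6:-→d7:-→d8:H2 -> H2
  lookup 231.32.0.0: bits 1110011100100 walk d0:H2→d1:-→d2:-→d3:-→d4:-→d5:-→d6:-→d7:-→d8:-→d9:-→d10:-→d11:-→d12:H0→d13:- -> H0
  + 216.0.0.0/8 (H0) depth=8
  lookup 231.32.7.181: bits 1110011100100 walk d0:H2→d1:-→d2:-→d3:-→d4:-→d5:-→d6:-→d7:-→d8:-→d9:-→d10:-→d11:-→d12:H0→d13:- -> H0
  + 231.39.128.0/17 (H0) depth=17
  lookup 47.238.124.207: bits ε walk d0:H2 -> H2
  lookup 216.0.1.132: bits 11011000 walk d0:H2→d1:-→d2:-→d3:-→d4:-→d5:-→d6:-→d7:-→d8:H0 -> H0
  lookup 216.191.39.184: bits 11011000101111110010011110111000 walk d0:H2→d1:-→d2:-→d3:-→d4:-→d5:-→d6:-→d7:-→d8:H0→d9:-→d10:-→d11:-→d12:-→d13:-→d14:-→d15:-→d16:-→d17:H0→d18:-→d19:-→d20:-→d21:-→d22:-→d23:-→d24:-→d25:-→d26:-→d27:-→d28:-→d29:-→d30:-→d31:-→d32:H1 -> H1
  - 216.191.0.0/17 clear@17
  + 216.191.39.128/26 (H1) depth=26

== LOOKUPS ==
["H0","H0","H0","H0","H0","H1","H2","H0","H0","H2","H0","H1"]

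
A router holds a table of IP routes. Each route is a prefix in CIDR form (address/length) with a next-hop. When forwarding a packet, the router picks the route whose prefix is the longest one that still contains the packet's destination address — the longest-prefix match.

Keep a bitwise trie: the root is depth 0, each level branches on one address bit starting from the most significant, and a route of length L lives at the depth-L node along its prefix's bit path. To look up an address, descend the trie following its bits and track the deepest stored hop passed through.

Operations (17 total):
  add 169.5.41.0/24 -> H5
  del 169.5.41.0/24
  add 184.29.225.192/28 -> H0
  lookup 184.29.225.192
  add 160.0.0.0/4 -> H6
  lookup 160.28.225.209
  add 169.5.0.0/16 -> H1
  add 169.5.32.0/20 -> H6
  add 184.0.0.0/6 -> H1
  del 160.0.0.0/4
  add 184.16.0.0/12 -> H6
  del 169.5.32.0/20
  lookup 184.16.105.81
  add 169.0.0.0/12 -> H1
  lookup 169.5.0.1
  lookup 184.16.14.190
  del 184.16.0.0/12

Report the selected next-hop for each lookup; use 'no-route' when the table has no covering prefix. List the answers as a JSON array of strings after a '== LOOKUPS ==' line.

Apply in order:
  + 169.5.41.0/24 (H5) depth=24
  del 169.5.41.0/24 (clear depth 24)
  + 184.29.225.192/28 (H0) depth=28
  lookup 184.29.225.192: bits 1011100000011101111000011100 walk d0:-→d1:-→d2:-→d3:-→d4:-→d5:-→d6:-→d7:-→d8:-→d9:-→d10:-→d11:-→d12:-→d13:-→d14:-→d15:-→d16:-→d17:-→d18:-→d19:-→d20:-→d21:-→d22:-→d23:-→d24:-→d25:-→d26:-→d27:-→d28:H0 -> H0
  + 160.0.0.0/4 (H6) depth=4
  lookup 160.28.225.209: bits 1010 walk d0:-→d1:-→d2:-→d3:-→d4:H6 -> H6
  + 169.5.0.0/16 (H1) depth=16
  + 169.5.32.0/20 (H6) depth=20
  + 184.0.0.0/6 (H1) depth=6
  del 160.0.0.0/4 (clear depth 4)
  + 184.16.0.0/12 (H6) depth=12
  del 169.5.32.0/20 (clear depth 20)
  lookup 184.16.105.81: bits 101110000001 walk d0:-→d1:-→d2:-→d3:-→d4:-→d5:-→d6:H1→d7:-→d8:-→d9:-→d10:-→d11:-→d12:H6 -> H6
  + 169.0.0.0/12 (H1) depth=12
  lookup 169.5.0.1: bits 101010010000010100 walk d0:-→d1:-→d2:-→d3:-→d4:-→d5:-→d6:-→d7:-→d8:-→d9:-→d10:-→d11:-→d12:H1→d13:-→d14:-→d15:-→d16:H1→d17:-→d18:- -> H1
  lookup 184.16.14.190: bits 101110000001 walk d0:-→d1:-→d2:-→d3:-→d4:-→d5:-→d6:H1→d7:-→d8:-→d9:-→d10:-→d11:-→d12:H6 -> H6
  del 184.16.0.0/12 (clear depth 12)

== LOOKUPS ==
["H0","H6","H6","H1","H6"]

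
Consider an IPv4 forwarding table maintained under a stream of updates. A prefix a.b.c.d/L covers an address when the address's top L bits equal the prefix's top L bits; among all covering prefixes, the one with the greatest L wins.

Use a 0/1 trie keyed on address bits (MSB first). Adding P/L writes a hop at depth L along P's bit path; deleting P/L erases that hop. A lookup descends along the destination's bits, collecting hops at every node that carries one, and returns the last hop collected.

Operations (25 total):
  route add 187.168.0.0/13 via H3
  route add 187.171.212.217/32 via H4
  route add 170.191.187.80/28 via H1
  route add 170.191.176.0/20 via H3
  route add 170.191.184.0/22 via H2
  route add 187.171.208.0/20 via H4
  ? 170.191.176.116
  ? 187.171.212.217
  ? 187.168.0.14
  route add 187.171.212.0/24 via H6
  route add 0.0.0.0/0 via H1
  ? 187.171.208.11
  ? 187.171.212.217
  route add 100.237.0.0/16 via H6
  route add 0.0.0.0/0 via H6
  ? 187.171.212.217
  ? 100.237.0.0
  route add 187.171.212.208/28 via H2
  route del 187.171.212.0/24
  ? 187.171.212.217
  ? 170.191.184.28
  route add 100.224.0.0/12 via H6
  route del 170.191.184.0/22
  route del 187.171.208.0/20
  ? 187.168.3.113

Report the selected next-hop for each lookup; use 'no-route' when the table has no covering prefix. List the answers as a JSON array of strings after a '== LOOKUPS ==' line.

Apply in order:
  add 187.168.0.0/13 -> H3 at depth 13
  add 187.171.212.217/32 -> H4 at depth 32
  add 170.191.187.80/28 -> H1 at depth 28
  add 170.191.176.0/20 -> H3 at depth 20
  add 170.191.184.0/22 -> H2 at depth 22
  add 187.171.208.0/20 -> H4 at depth 20
  ? 170.191.176.116  path d0:-→d1:-→d2:-→d3:-→d4:-→d5:-→d6:-→d7:-→d8:-→d9:-→d10:-→d11:-→d12:-→d13:-→d14:-→d15:-→d16:-→d17:-→d18:-→d19:-→d20:H3  best=H3
  ? 187.171.212.217  path d0:-→d1:-→d2:-→d3:-→d4:-→d5:-→d6:-→d7:-→d8:-→d9:-→d10:-→d11:-→d12:-→d13:H3→d14:-→d15:-→d16:-→d17:-→d18:-→d19:-→d20:H4→d21:-→d22:-→d23:-→d24:-→d25:-→d26:-→d27:-→d28:-→d29:-→d30:-→d31:-→d32:H4  best=H4
  ? 187.168.0.14  path d0:-→d1:-→d2:-→d3:-→d4:-→d5:-→d6:-→d7:-→d8:-→d9:-→d10:-→d11:-→d12:-→d13:H3→d14:-  best=H3
  add 187.171.212.0/24 -> H6 at depth 24
  add 0.0.0.0/0 -> H1 at depth 0
  ? 187.171.208.11  path d0:H1→d1:-→d2:-→d3:-→d4:-→d5:-→d6:-→d7:-→d8:-→d9:-→d10:-→d11:-→d12:-→d13:H3→d14:-→d15:-→d16:-→d17:-→d18:-→d19:-→d20:H4→d21:-  best=H4
  ? 187.171.212.217  path d0:H1→d1:-→d2:-→d3:-→d4:-→d5:-→d6:-→d7:-→d8:-→d9:-→d10:-→d11:-→d12:-→d13:H3→d14:-→d15:-→d16:-→d17:-→d18:-→d19:-→d20:H4→d21:-→d22:-→d23:-→d24:H6→d25:-→d26:-→d27:-→d28:-→d29:-→d30:-→d31:-→d32:H4  best=H4
  add 100.237.0.0/16 -> H6 at depth 16
  add 0.0.0.0/0 -> H6 at depth 0
  ? 187.171.212.217  path d0:H6→d1:-→d2:-→d3:-→d4:-→d5:-→d6:-→d7:-→d8:-→d9:-→d10:-→d11:-→d12:-→d13:H3→d14:-→d15:-→d16:-→d17:-→d18:-→d19:-→d20:H4→d21:-→d22:-→d23:-→d24:H6→d25:-→d26:-→d27:-→d28:-→d29:-→d30:-→d31:-→d32:H4  best=H4
  ? 100.237.0.0  path d0:H6→d1:-→d2:-→d3:-→d4:-→d5:-→d6:-→d7:-→d8:-→d9:-→d10:-→d11:-→d12:-→d13:-→d14:-→d15:-→d16:H6  best=H6
  add 187.171.212.208/28 -> H2 at depth 28
  - 187.171.212.0/24 clear@24
  ? 187.171.212.217  path d0:H6→d1:-→d2:-→d3:-→d4:-→d5:-→d6:-→d7:-→d8:-→d9:-→d10:-→d11:-→d12:-→d13:H3→d14:-→d15:-→d16:-→d17:-→d18:-→d19:-→d20:H4→d21:-→d22:-→d23:-→d24:-→d25:-→d26:-→d27:-→d28:H2→d29:-→d30:-→d31:-→d32:H4  best=H4
  ? 170.191.184.28  path d0:H6→d1:-→d2:-→d3:-→d4:-→d5:-→d6:-→d7:-→d8:-→d9:-→d10:-→d11:-→d12:-→d13:-→d14:-→d15:-→d16:-→d17:-→d18:-→d19:-→d20:H3→d21:-→d22:H2  best=H2
  add 100.224.0.0/12 -> H6 at depth 12
  - 170.191.184.0/22 clear@22
  - 187.171.208.0/20 clear@20
  ? 187.168.3.113  path d0:H6→d1:-→d2:-→d3:-→d4:-→d5:-→d6:-→d7:-→d8:-→d9:-→d10:-→d11:-→d12:-→d13:H3→d14:-  best=H3

== LOOKUPS ==
["H3","H4","H3","H4","H4","H4","H6","H4","H2","H3"]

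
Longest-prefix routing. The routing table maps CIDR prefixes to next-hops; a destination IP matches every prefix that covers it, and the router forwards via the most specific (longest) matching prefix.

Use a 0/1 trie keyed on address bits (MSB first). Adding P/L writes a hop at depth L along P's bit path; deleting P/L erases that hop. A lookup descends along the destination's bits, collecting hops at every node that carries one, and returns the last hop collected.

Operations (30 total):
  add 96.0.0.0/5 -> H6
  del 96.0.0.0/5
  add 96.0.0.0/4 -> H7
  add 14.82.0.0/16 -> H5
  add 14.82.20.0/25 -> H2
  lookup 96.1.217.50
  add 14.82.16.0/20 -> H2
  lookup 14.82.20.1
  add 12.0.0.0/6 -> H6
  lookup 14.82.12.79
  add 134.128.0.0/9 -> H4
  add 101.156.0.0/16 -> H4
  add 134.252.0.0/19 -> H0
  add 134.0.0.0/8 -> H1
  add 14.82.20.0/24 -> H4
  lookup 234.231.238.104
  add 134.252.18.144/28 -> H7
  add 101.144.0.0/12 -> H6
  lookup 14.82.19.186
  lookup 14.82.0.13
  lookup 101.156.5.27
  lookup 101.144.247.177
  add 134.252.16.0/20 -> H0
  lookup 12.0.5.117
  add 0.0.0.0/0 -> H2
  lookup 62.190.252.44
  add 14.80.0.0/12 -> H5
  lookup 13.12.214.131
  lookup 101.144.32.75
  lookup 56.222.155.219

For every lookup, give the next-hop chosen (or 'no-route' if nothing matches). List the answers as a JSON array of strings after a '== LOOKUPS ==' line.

Trace:
  add 96.0.0.0/5 -> H6 at depth 5
  - 96.0.0.0/5 clear@5
  add 96.0.0.0/4 -> H7 at depth 4
  add 14.82.0.0/16 -> H5 at depth 16
  add 14.82.20.0/25 -> H2 at depth 25
  ? 96.1.217.50  path d0:-→d1:-→d2:-→d3:-→d4:H7→d5:-  best=H7
  add 14.82.16.0/20 -> H2 at depth 20
  ? 14.82.20.1  path d0:-→d1:-→d2:-→d3:-→d4:-→d5:-→d6:-→d7:-→d8:-→d9:-→d10:-→d11:-→d12:-→d13:-→d14:-→d15:-→d16:H5→d17:-→d18:-→d19:-→d20:H2→d21:-→d22:-→d23:-→d24:-→d25:H2  best=H2
  add 12.0.0.0/6 -> H6 at depth 6
  ? 14.82.12.79  path d0:-→d1:-→d2:-→d3:-→d4:-→d5:-→d6:H6→d7:-→d8:-→d9:-→d10:-→d11:-→d12:-→d13:-→d14:-→d15:-→d16:H5→d17:-→d18:-→d19:-  best=H5
  add 134.128.0.0/9 -> H4 at depth 9
  add 101.156.0.0/16 -> H4 at depth 16
  add 134.252.0.0/19 -> H0 at depth 19
  add 134.0.0.0/8 -> H1 at depth 8
  add 14.82.20.0/24 -> H4 at depth 24
  ? 234.231.238.104  path d0:-→d1:-  best=no-route
  add 134.252.18.144/28 -> H7 at depth 28
  add 101.144.0.0/12 -> H6 at depth 12
  ? 14.82.19.186  path d0:-→d1:-→d2:-→d3:-→d4:-→d5:-→d6:H6→d7:-→d8:-→d9:-→d10:-→d11:-→d12:-→d13:-→d14:-→d15:-→d16:H5→d17:-→d18:-→d19:-→d20:H2→d21:-  best=H2
  ? 14.82.0.13  path d0:-→d1:-→d2:-→d3:-→d4:-→d5:-→d6:H6→d7:-→d8:-→d9:-→d10:-→d11:-→d12:-→d13:-→d14:-→d15:-→d16:H5→d17:-→d18:-→d19:-  best=H5
  ? 101.156.5.27  path d0:-→d1:-→d2:-→d3:-→d4:H7→d5:-→d6:-→d7:-→d8:-→d9:-→d10:-→d11:-→d12:H6→d13:-→d14:-→d15:-→d16:H4  best=H4
  ? 101.144.247.177  path d0:-→d1:-→d2:-→d3:-→d4:H7→d5:-→d6:-→d7:-→d8:-→d9:-→d10:-→d11:-→d12:H6  best=H6
  add 134.252.16.0/20 -> H0 at depth 20
  ? 12.0.5.117  path d0:-→d1:-→d2:-→d3:-→d4:-→d5:-→d6:H6  best=H6
  add 0.0.0.0/0 -> H2 at depth 0
  ? 62.190.252.44  path d0:H2→d1:-→d2:-  best=H2
  add 14.80.0.0/12 -> H5 at depth 12
  ? 13.12.214.131  path d0:H2→d1:-→d2:-→d3:-→d4:-→d5:-→d6:H6  best=H6
  ? 101.144.32.75  path d0:H2→d1:-→d2:-→d3:-→d4:H7→d5:-→d6:-→d7:-→d8:-→d9:-→d10:-→d11:-→d12:H6  best=H6
  ? 56.222.155.219  path d0:H2→d1:-→d2:-  best=H2

== LOOKUPS ==
["H7","H2","H5","no-route","H2","H5","H4","H6","H6","H2","H6","H6","H2"]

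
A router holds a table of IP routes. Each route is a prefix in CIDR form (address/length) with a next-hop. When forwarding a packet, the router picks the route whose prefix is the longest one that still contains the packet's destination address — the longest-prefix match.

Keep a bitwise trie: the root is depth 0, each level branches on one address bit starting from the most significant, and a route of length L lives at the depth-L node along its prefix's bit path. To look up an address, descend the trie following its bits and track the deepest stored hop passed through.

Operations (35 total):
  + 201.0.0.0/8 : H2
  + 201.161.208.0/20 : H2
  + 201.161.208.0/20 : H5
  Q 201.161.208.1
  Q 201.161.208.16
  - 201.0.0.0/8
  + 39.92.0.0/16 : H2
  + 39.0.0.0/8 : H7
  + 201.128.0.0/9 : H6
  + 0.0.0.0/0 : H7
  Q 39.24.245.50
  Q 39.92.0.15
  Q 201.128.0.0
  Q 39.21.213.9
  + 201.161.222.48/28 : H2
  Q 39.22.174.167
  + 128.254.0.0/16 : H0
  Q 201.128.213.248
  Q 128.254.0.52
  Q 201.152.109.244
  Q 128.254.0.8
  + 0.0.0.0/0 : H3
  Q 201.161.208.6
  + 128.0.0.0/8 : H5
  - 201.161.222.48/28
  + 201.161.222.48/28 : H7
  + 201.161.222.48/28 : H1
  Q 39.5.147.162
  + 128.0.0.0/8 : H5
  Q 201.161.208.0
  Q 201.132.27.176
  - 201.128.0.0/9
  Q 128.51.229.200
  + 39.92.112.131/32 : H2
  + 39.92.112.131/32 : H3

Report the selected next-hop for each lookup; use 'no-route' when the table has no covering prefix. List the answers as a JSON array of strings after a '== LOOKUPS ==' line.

Apply in order:
  add 201.0.0.0/8 -> H2 at depth 8
  add 201.161.208.0/20 -> H2 at depth 20
  add 201.161.208.0/20 -> H5 at depth 20
  ? 201.161.208.1  path d0:-→d1:-→d2:-→d3:-→d4:-→d5:-→d6:-→d7:-→d8:H2→d9:-→d10:-→d11:-→d12:-→d13:-→d14:-→d15:-→d16:-→d17:-→d18:-→d19:-→d20:H5  best=H5
  ? 201.161.208.16  path d0:-→d1:-→d2:-→d3:-→d4:-→d5:-→d6:-→d7:-→d8:H2→d9:-→d10:-→d11:-→d12:-→d13:-→d14:-→d15:-→d16:-→d17:-→d18:-→d19:-→d20:H5  best=H5
  del 201.0.0.0/8 (clear depth 8)
  add 39.92.0.0/16 -> H2 at depth 16
  add 39.0.0.0/8 -> H7 at depth 8
  add 201.128.0.0/9 -> H6 at depth 9
  add 0.0.0.0/0 -> H7 at depth 0
  ? 39.24.245.50  path d0:H7→d1:-→d2:-→d3:-→d4:-→d5:-→d6:-→d7:-→d8:H7→d9:-  best=H7
  ? 39.92.0.15  path d0:H7→d1:-→d2:-→d3:-→d4:-→d5:-→d6:-→d7:-→d8:H7→d9:-→d10:-→d11:-→d12:-→d13:-→d14:-→d15:-→d16:H2  best=H2
  ? 201.128.0.0  path d0:H7→d1:-→d2:-→d3:-→d4:-→d5:-→d6:-→d7:-→d8:-→d9:H6→d10:-  best=H6
  ? 39.21.213.9  path d0:H7→d1:-→d2:-→d3:-→d4:-→d5:-→d6:-→d7:-→d8:H7→d9:-  best=H7
  add 201.161.222.48/28 -> H2 at depth 28
  ? 39.22.174.167  path d0:H7→d1:-→d2:-→d3:-→d4:-→d5:-→d6:-→d7:-→d8:H7→d9:-  best=H7
  add 128.254.0.0/16 -> H0 at depth 16
  ? 201.128.213.248  path d0:H7→d1:-→d2:-→d3:-→d4:-→d5:-→d6:-→d7:-→d8:-→d9:H6→d10:-  best=H6
  ? 128.254.0.52  path d0:H7→d1:-→d2:-→d3:-→d4:-→d5:-→d6:-→d7:-→d8:-→d9:-→d10:-→d11:-→d12:-→d13:-→d14:-→d15:-→d16:H0  best=H0
  ? 201.152.109.244  path d0:H7→d1:-→d2:-→d3:-→d4:-→d5:-→d6:-→d7:-→d8:-→d9:H6→d10:-  best=H6
  ? 128.254.0.8  path d0:H7→d1:-→d2:-→d3:-→d4:-→d5:-→d6:-→d7:-→d8:-→d9:-→d10:-→d11:-→d12:-→d13:-→d14:-→d15:-→d16:H0  best=H0
  add 0.0.0.0/0 -> H3 at depth 0
  ? 201.161.208.6  path d0:H3→d1:-→d2:-→d3:-→d4:-→d5:-→d6:-→d7:-→d8:-→d9:H6→d10:-→d11:-→d12:-→d13:-→d14:-→d15:-→d16:-→d17:-→d18:-→d19:-→d20:H5  best=H5
  add 128.0.0.0/8 -> H5 at depth 8
  del 201.161.222.48/28 (clear depth 28)
  add 201.161.222.48/28 -> H7 at depth 28
  add 201.161.222.48/28 -> H1 at depth 28
  ? 39.5.147.162  path d0:H3→d1:-→d2:-→d3:-→d4:-→d5:-→d6:-→d7:-→d8:H7→d9:-  best=H7
  add 128.0.0.0/8 -> H5 at depth 8
  ? 201.161.208.0  path d0:H3→d1:-→d2:-→d3:-→d4:-→d5:-→d6:-→d7:-→d8:-→d9:H6→d10:-→d11:-→d12:-→d13:-→d14:-→d15:-→d16:-→d17:-→d18:-→d19:-→d20:H5  best=H5
  ? 201.132.27.176  path d0:H3→d1:-→d2:-→d3:-→d4:-→d5:-→d6:-→d7:-→d8:-→d9:H6→d10:-  best=H6
  del 201.128.0.0/9 (clear depth 9)
  ? 128.51.229.200  path d0:H3→d1:-→d2:-→d3:-→d4:-→d5:-→d6:-→d7:-→d8:H5  best=H5
  add 39.92.112.131/32 -> H2 at depth 32
  add 39.92.112.131/32 -> H3 at depth 32

== LOOKUPS ==
["H5","H5","H7","H2","H6","H7","H7","H6","H0","H6","H0","H5","H7","H5","H6","H5"]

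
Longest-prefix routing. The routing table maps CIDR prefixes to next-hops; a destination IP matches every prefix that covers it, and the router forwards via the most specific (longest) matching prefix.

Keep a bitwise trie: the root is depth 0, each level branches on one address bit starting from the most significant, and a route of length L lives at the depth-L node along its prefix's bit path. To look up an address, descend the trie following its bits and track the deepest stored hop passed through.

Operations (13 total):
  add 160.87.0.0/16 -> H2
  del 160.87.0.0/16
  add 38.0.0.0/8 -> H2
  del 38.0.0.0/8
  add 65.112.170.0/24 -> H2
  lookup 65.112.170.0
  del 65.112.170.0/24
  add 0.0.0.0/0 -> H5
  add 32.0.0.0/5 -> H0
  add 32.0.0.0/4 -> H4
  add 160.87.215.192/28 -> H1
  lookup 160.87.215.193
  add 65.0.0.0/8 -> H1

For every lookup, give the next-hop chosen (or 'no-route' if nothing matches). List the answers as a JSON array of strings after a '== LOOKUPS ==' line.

Apply in order:
  add 160.87.0.0/16 -> H2 at depth 16
  del 160.87.0.0/16 (clear depth 16)
  add 38.0.0.0/8 -> H2 at depth 8
  del 38.0.0.0/8 (clear depth 8)
  add 65.112.170.0/24 -> H2 at depth 24
  lookup 65.112.170.0: bits 010000010111000010101010 walk d0:-→d1:-→d2:-→d3:-→d4:-→d5:-→d6:-→d7:-→d8:-→d9:-→d10:-→d11:-→d12:-→d13:-→d14:-→d15:-→d16:-→d17:-→d18:-→d19:-→d20:-→d21:-→d22:-→d23:-→d24:H2 -> H2
  del 65.112.170.0/24 (clear depth 24)
  add 0.0.0.0/0 -> H5 at depth 0
  add 32.0.0.0/5 -> H0 at depth 5
  add 32.0.0.0/4 -> H4 at depth 4
  add 160.87.215.192/28 -> H1 at depth 28
  lookup 160.87.215.193: bits 1010000001010111110101111100 walk d0:H5→d1:-→d2:-→d3:-→d4:-→d5:-→d6:-→d7:-→d8:-→d9:-→d10:-→d11:-→d12:-→d13:-→d14:-→d15:-→d16:-→d17:-→d18:-→d19:-→d20:-→d21:-→d22:-→d23:-→d24:-→d25:-→d26:-→d27:-→d28:H1 -> H1
  add 65.0.0.0/8 -> H1 at depth 8

== LOOKUPS ==
["H2","H1"]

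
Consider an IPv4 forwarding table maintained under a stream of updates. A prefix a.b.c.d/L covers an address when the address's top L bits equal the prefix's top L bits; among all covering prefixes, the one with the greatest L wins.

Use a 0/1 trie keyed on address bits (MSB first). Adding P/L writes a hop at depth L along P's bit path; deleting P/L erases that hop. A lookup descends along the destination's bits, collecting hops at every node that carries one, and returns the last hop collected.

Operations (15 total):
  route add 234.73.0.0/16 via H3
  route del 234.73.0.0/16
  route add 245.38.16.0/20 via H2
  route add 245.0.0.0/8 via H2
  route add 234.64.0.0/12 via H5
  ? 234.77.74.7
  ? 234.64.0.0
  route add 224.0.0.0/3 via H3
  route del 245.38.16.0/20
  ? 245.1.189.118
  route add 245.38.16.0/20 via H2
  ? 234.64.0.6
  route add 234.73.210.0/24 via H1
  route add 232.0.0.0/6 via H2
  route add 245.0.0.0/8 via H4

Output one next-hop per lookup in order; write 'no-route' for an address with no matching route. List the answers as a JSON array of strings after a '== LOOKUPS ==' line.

Trace:
  add 234.73.0.0/16 -> H3 at depth 16
  - 234.73.0.0/16 clear@16
  add 245.38.16.0/20 -> H2 at depth 20
  add 245.0.0.0/8 -> H2 at depth 8
  add 234.64.0.0/12 -> H5 at depth 12
  Q 234.77.74.7: descend 1110101001001 ; hops seen [H5] ; pick H5
  Q 234.64.0.0: descend 111010100100 ; hops seen [H5] ; pick H5
  add 224.0.0.0/3 -> H3 at depth 3
  - 245.38.16.0/20 clear@20
  Q 245.1.189.118: descend 1111010100 ; hops seen [H3,H2] ; pick H2
  add 245.38.16.0/20 -> H2 at depth 20
  Q 234.64.0.6: descend 111010100100 ; hops seen [H3,H5] ; pick H5
  add 234.73.210.0/24 -> H1 at depth 24
  add 232.0.0.0/6 -> H2 at depth 6
  add 245.0.0.0/8 -> H4 at depth 8

== LOOKUPS ==
["H5","H5","H2","H5"]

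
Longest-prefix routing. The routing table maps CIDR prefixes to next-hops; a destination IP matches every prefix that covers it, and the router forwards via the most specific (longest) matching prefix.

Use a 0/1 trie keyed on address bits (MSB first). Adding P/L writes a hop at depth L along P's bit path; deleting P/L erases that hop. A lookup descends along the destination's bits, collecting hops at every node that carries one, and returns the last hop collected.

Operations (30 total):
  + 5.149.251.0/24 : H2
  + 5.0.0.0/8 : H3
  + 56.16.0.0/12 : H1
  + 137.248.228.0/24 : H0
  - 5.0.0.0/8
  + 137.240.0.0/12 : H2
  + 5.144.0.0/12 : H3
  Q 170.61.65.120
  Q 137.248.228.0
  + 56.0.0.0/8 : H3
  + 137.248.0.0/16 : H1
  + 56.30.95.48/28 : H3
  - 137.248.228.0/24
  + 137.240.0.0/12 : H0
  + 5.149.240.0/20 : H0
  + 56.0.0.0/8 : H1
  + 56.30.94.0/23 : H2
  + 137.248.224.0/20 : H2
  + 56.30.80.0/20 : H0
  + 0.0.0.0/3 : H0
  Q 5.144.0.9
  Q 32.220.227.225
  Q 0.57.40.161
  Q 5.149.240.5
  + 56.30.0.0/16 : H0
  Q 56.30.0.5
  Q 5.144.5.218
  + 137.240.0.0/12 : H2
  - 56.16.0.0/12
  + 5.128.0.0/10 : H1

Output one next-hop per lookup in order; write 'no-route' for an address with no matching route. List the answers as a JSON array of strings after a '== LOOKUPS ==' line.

Process each operation:
  add 5.149.251.0/24 -> H2 at depth 24
  add 5.0.0.0/8 -> H3 at depth 8
  add 56.16.0.0/12 -> H1 at depth 12
  add 137.248.228.0/24 -> H0 at depth 24
  - 5.0.0.0/8 clear@8
  add 137.240.0.0/12 -> H2 at depth 12
  add 5.144.0.0/12 -> H3 at depth 12
  Q 170.61.65.120: descend 10 ; hops seen [∅] ; pick no-route
  Q 137.248.228.0: descend 100010011111100011100100 ; hops seen [H2,H0] ; pick H0
  add 56.0.0.0/8 -> H3 at depth 8
  add 137.248.0.0/16 -> H1 at depth 16
  add 56.30.95.48/28 -> H3 at depth 28
  - 137.248.228.0/24 clear@24
  add 137.240.0.0/12 -> H0 at depth 12
  add 5.149.240.0/20 -> H0 at depth 20
  add 56.0.0.0/8 -> H1 at depth 8
  add 56.30.94.0/23 -> H2 at depth 23
  add 137.248.224.0/20 -> H2 at depth 20
  add 56.30.80.0/20 -> H0 at depth 20
  add 0.0.0.0/3 -> H0 at depth 3
  Q 5.144.0.9: descend 0000010110010 ; hops seen [H0,H3] ; pick H3
  Q 32.220.227.225: descend 001 ; hops seen [∅] ; pick no-route
  Q 0.57.40.161: descend 00000 ; hops seen [H0] ; pick H0
  Q 5.149.240.5: descend 00000101100101011111 ; hops seen [H0,H3,H0] ; pick H0
  add 56.30.0.0/16 -> H0 at depth 16
  Q 56.30.0.5: descend 00111000000111100 ; hops seen [H1,H1,H0] ; pick H0
  Q 5.144.5.218: descend 0000010110010 ; hops seen [H0,H3] ; pick H3
  add 137.240.0.0/12 -> H2 at depth 12
  - 56.16.0.0/12 clear@12
  add 5.128.0.0/10 -> H1 at depth 10

== LOOKUPS ==
["no-route","H0","H3","no-route","H0","H0","H0","H3"]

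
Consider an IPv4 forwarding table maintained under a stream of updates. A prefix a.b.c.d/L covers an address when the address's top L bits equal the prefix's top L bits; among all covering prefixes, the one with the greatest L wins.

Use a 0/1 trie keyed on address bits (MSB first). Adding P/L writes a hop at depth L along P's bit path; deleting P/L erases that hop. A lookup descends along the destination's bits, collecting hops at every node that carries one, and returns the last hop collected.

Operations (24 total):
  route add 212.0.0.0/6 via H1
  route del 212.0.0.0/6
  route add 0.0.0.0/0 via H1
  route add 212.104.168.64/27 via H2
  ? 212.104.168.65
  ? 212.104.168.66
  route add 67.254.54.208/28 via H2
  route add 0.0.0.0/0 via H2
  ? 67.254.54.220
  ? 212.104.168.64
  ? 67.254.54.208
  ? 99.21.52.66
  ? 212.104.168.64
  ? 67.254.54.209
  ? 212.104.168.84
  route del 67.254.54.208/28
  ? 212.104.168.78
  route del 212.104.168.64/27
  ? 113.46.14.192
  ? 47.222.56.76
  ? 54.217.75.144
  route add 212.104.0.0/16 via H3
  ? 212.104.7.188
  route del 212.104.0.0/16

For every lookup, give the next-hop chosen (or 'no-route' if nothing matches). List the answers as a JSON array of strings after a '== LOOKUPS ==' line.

Apply in order:
  + 212.0.0.0/6 (H1) depth=6
  - 212.0.0.0/6 clear@6
  + 0.0.0.0/0 (H1) depth=0
  + 212.104.168.64/27 (H2) depth=27
  lookup 212.104.168.65: bits 110101000110100010101000010 walk d0:H1→d1:-→d2:-→d3:-→d4:-→d5:-→d6:-→d7:-→d8:-→d9:-→d10:-→d11:-→d12:-→d13:-→d14:-→d15:-→d16:-→d17:-→d18:-→d19:-→d20:-→d21:-→d22:-→d23:-→d24:-→d25:-→d26:-→d27:H2 -> H2
  lookup 212.104.168.66: bits 110101000110100010101000010 walk d0:H1→d1:-→d2:-→d3:-→d4:-→d5:-→d6:-→d7:-→d8:-→d9:-→d10:-→d11:-→d12:-→d13:-→d14:-→d15:-→d16:-→d17:-→d18:-→d19:-→d20:-→d21:-→d22:-→d23:-→d24:-→d25:-→d26:-→d27:H2 -> H2
  + 67.254.54.208/28 (H2) depth=28
  + 0.0.0.0/0 (H2) depth=0
  lookup 67.254.54.220: bits 0100001111111110001101101101 walk d0:H2→d1:-→d2:-→d3:-→d4:-→d5:-→d6:-→d7:-→d8:-→d9:-→d10:-→d11:-→d12:-→d13:-→d14:-→d15:-→d16:-→d17:-→d18:-→d19:-→d20:-→d21:-→d22:-→d23:-→d24:-→d25:-→d26:-→d27:-→d28:H2 -> H2
  lookup 212.104.168.64: bits 110101000110100010101000010 walk d0:H2→d1:-→d2:-→d3:-→d4:-→d5:-→d6:-→d7:-→d8:-→d9:-→d10:-→d11:-→d12:-→d13:-→d14:-→d15:-→d16:-→d17:-→d18:-→d19:-→d20:-→d21:-→d22:-→d23:-→d24:-→d25:-→d26:-→d27:H2 -> H2
  lookup 67.254.54.208: bits 0100001111111110001101101101 walk d0:H2→d1:-→d2:-→d3:-→d4:-→d5:-→d6:-→d7:-→d8:-→d9:-→d10:-→d11:-→d12:-→d13:-→d14:-→d15:-→d16:-→d17:-→d18:-→d19:-→d20:-→d21:-→d22:-→d23:-→d24:-→d25:-→d26:-→d27:-→d28:H2 -> H2
  lookup 99.21.52.66: bits 01 walk d0:H2→d1:-→d2:- -> H2
  lookup 212.104.168.64: bits 110101000110100010101000010 walk d0:H2→d1:-→d2:-→d3:-→d4:-→d5:-→d6:-→d7:-→d8:-→d9:-→d10:-→d11:-→d12:-→d13:-→d14:-→d15:-→d16:-→d17:-→d18:-→d19:-→d20:-→d21:-→d22:-→d23:-→d24:-→d25:-→d26:-→d27:H2 -> H2
  lookup 67.254.54.209: bits 0100001111111110001101101101 walk d0:H2→d1:-→d2:-→d3:-→d4:-→d5:-→d6:-→d7:-→d8:-→d9:-→d10:-→d11:-→d12:-→d13:-→d14:-→d15:-→d16:-→d17:-→d18:-→d19:-→d20:-→d21:-→d22:-→d23:-→d24:-→d25:-→d26:-→d27:-→d28:H2 -> H2
  lookup 212.104.168.84: bits 110101000110100010101000010 walk d0:H2→d1:-→d2:-→d3:-→d4:-→d5:-→d6:-→d7:-→d8:-→d9:-→d10:-→d11:-→d12:-→d13:-→d14:-→d15:-→d16:-→d17:-→d18:-→d19:-→d20:-→d21:-→d22:-→d23:-→d24:-→d25:-→d26:-→d27:H2 -> H2
  - 67.254.54.208/28 clear@28
  lookup 212.104.168.78: bits 110101000110100010101000010 walk d0:H2→d1:-→d2:-→d3:-→d4:-→d5:-→d6:-→d7:-→d8:-→d9:-→d10:-→d11:-→d12:-→d13:-→d14:-→d15:-→d16:-→d17:-→d18:-→d19:-→d20:-→d21:-→d22:-→d23:-→d24:-→d25:-→d26:-→d27:H2 -> H2
  - 212.104.168.64/27 clear@27
  lookup 113.46.14.192: bits 01 walk d0:H2→d1:-→d2:- -> H2
  lookup 47.222.56.76: bits 0 walk d0:H2→d1:- -> H2
  lookup 54.217.75.144: bits 0 walk d0:H2→d1:- -> H2
  + 212.104.0.0/16 (H3) depth=16
  lookup 212.104.7.188: bits 1101010001101000 walk d0:H2→d1:-→d2:-→d3:-→d4:-→d5:-→d6:-→d7:-→d8:-→d9:-→d10:-→d11:-→d12:-→d13:-→d14:-→d15:-→d16:H3 -> H3
  - 212.104.0.0/16 clear@16

== LOOKUPS ==
["H2","H2","H2","H2","H2","H2","H2","H2","H2","H2","H2","H2","H2","H3"]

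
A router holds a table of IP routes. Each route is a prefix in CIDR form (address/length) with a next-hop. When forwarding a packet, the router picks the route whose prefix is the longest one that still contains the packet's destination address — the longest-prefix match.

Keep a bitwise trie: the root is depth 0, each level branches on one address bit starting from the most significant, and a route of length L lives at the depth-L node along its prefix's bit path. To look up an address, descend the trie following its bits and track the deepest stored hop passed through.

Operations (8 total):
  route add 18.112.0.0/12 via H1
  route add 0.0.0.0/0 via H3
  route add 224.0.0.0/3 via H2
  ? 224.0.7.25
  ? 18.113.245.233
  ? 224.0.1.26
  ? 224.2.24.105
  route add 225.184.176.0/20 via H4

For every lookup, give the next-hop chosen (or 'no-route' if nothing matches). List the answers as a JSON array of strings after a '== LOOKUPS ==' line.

Process each operation:
  + 18.112.0.0/12 (H1) depth=12
  + 0.0.0.0/0 (H3) depth=0
  + 224.0.0.0/3 (H2) depth=3
  ? 224.0.7.25  path d0:H3→d1:-→d2:-→d3:H2  best=H2
  ? 18.113.245.233  path d0:H3→d1:-→d2:-→d3:-→d4:-→d5:-→d6:-→d7:-→d8:-→d9:-→d10:-→d11:-→d12:H1  best=H1
  ? 224.0.1.26  path d0:H3→d1:-→d2:-→d3:H2  best=H2
  ? 224.2.24.105  path d0:H3→d1:-→d2:-→d3:H2  best=H2
  + 225.184.176.0/20 (H4) depth=20

== LOOKUPS ==
["H2","H1","H2","H2"]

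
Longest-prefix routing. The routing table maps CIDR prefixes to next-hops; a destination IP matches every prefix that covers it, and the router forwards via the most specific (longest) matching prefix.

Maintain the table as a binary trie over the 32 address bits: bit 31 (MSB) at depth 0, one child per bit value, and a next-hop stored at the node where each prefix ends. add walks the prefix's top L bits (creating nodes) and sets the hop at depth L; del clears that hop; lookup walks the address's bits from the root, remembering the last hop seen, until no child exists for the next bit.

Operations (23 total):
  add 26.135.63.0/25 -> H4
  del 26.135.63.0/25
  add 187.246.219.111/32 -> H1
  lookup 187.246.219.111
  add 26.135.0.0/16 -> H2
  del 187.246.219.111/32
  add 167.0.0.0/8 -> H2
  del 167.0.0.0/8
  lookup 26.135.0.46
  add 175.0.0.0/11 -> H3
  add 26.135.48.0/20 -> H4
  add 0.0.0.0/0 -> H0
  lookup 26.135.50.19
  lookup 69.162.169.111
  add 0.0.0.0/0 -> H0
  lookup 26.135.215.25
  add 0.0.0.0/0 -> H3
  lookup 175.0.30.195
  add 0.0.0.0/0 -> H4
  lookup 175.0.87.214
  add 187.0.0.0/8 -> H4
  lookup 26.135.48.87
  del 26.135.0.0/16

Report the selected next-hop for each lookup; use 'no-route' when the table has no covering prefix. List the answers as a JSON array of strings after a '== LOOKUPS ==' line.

Trace:
  + 26.135.63.0/25 (H4) depth=25
  del 26.135.63.0/25 (clear depth 25)
  + 187.246.219.111/32 (H1) depth=32
  Q 187.246.219.111: descend 10111011111101101101101101101111 ; hops seen [H1] ; pick H1
  + 26.135.0.0/16 (H2) depth=16
  del 187.246.219.111/32 (clear depth 32)
  + 167.0.0.0/8 (H2) depth=8
  del 167.0.0.0/8 (clear depth 8)
  Q 26.135.0.46: descend 000110101000011100 ; hops seen [H2] ; pick H2
  + 175.0.0.0/11 (H3) depth=11
  + 26.135.48.0/20 (H4) depth=20
  + 0.0.0.0/0 (H0) depth=0
  Q 26.135.50.19: descend 00011010100001110011 ; hops seen [H0,H2,H4] ; pick H4
  Q 69.162.169.111: descend 0 ; hops seen [H0] ; pick H0
  + 0.0.0.0/0 (H0) depth=0
  Q 26.135.215.25: descend 0001101010000111 ; hops seen [H0,H2] ; pick H2
  + 0.0.0.0/0 (H3) depth=0
  Q 175.0.30.195: descend 10101111000 ; hops seen [H3,H3] ; pick H3
  + 0.0.0.0/0 (H4) depth=0
  Q 175.0.87.214: descend 10101111000 ; hops seen [H4,H3] ; pick H3
  + 187.0.0.0/8 (H4) depth=8
  Q 26.135.48.87: descend 00011010100001110011 ; hops seen [H4,H2,H4] ; pick H4
  del 26.135.0.0/16 (clear depth 16)

== LOOKUPS ==
["H1","H2","H4","H0","H2","H3","H3","H4"]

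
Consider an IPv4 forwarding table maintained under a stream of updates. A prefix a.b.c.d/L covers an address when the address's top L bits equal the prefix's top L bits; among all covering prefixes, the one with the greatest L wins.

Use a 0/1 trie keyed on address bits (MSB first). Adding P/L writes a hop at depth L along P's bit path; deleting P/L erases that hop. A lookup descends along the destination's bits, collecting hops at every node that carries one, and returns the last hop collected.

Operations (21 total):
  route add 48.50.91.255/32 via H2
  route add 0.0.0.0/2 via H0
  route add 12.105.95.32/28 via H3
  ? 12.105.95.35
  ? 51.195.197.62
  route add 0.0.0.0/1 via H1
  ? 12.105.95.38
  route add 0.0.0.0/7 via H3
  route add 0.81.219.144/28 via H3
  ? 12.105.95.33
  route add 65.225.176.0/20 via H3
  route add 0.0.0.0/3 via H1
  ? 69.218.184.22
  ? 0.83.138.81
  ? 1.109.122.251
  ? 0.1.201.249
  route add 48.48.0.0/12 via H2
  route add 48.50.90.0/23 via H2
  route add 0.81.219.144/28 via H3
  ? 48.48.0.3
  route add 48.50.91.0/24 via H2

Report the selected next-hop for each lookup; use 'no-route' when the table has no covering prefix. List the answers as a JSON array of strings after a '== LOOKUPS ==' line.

Trace:
  + 48.50.91.255/32 (H2) depth=32
  + 0.0.0.0/2 (H0) depth=2
  + 12.105.95.32/28 (H3) depth=28
  Q 12.105.95.35: descend 0000110001101001010111110010 ; hops seen [H0,H3] ; pick H3
  Q 51.195.197.62: descend 001100 ; hops seen [H0] ; pick H0
  + 0.0.0.0/1 (H1) depth=1
  Q 12.105.95.38: descend 0000110001101001010111110010 ; hops seen [H1,H0,H3] ; pick H3
  + 0.0.0.0/7 (H3) depth=7
  + 0.81.219.144/28 (H3) depth=28
  Q 12.105.95.33: descend 0000110001101001010111110010 ; hops seen [H1,H0,H3] ; pick H3
  + 65.225.176.0/20 (H3) depth=20
  + 0.0.0.0/3 (H1) depth=3
  Q 69.218.184.22: descend 01000 ; hops seen [H1] ; pick H1
  Q 0.83.138.81: descend 00000000010100 ; hops seen [H1,H0,H1,H3] ; pick H3
  Q 1.109.122.251: descend 0000000 ; hops seen [H1,H0,H1,H3] ; pick H3
  Q 0.1.201.249: descend 000000000 ; hops seen [H1,H0,H1,H3] ; pick H3
  + 48.48.0.0/12 (H2) depth=12
  + 48.50.90.0/23 (H2) depth=23
  + 0.81.219.144/28 (H3) depth=28
  Q 48.48.0.3: descend 00110000001100 ; hops seen [H1,H0,H2] ; pick H2
  + 48.50.91.0/24 (H2) depth=24

== LOOKUPS ==
["H3","H0","H3","H3","H1","H3","H3","H3","H2"]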